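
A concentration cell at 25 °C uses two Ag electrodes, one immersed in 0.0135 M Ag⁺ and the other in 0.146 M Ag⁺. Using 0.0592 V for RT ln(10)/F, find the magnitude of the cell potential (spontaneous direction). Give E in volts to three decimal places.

For a concentration cell E°cell = 0. The 0.146 M side is the cathode (reduction is favoured where [Ag⁺] is higher).
With n = 1, E = −(0.0592/1) log([Ag⁺]ₐₙ/[Ag⁺]꜀ₐₜ) = −(0.0592/1) log(0.0135/0.146) = −(0.0592/1)(-1.034) = +0.061 V.

+0.061 V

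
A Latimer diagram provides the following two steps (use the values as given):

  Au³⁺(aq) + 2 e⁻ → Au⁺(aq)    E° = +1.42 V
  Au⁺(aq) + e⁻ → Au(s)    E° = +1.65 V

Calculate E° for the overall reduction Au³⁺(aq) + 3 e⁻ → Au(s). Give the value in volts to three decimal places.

+1.497 V

Adding the free-energy changes (−nFE°) of the two steps gives −n₃FE°₃ = −n₁FE°₁ − n₂FE°₂.
E°₃ = (2×+1.42 + 1×+1.65) / 3 = (+4.490) / 3 = +1.497 V.
E° values themselves are not directly additive — weighting by electron count is essential.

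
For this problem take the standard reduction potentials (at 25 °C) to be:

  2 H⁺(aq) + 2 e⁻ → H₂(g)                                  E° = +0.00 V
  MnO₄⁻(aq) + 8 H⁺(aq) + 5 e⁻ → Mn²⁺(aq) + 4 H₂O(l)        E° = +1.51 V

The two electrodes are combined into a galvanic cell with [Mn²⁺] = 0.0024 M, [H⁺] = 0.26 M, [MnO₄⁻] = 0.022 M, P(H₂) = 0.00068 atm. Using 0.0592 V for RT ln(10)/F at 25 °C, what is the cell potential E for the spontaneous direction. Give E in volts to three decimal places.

MnO₄⁻/Mn²⁺ is the cathode (higher E°), H⁺/H₂ the anode: E°cell = +1.51 − (+0.00) = +1.51 V, n = 10.
Overall: 2 MnO₄⁻(aq) + 6 H⁺(aq) + 5 H₂(g) → 2 Mn²⁺(aq) + 8 H₂O(l)
Q = [Mn²⁺]^2 / ([MnO₄⁻]^2·[H⁺]^6·P(H₂)^5); log Q = 17.423.
E = E° − (0.0592/n) log Q = +1.51 − (0.0592/10)(17.423) = +1.407 V.

+1.407 V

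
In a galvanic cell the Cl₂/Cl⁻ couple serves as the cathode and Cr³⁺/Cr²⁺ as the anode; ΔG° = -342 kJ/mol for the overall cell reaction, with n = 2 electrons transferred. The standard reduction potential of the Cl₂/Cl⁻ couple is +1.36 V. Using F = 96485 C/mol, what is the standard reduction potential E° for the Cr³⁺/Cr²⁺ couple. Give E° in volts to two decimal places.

-0.41 V

E°cell = −ΔG°/(nF) = −(-342×10³)/((2)(96485)) = +1.772 V.
Since Cl₂/Cl⁻ is the cathode and Cr³⁺/Cr²⁺ the anode, E°cell = E°(Cl₂/Cl⁻) − E°(Cr³⁺/Cr²⁺).
So E°(Cr³⁺/Cr²⁺) = E°(Cl₂/Cl⁻) − E°cell = (+1.36) − (+1.772) = -0.41 V.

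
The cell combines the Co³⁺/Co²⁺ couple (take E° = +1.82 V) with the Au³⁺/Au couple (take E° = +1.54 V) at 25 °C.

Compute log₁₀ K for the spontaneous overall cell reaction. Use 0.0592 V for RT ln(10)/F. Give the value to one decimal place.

Cathode: Co³⁺/Co²⁺; anode: Au³⁺/Au. E°cell = +0.28 V, n = 3.
log K = nE°cell / 0.0592 = (3)(+0.28) / 0.0592 = 14.2.

14.2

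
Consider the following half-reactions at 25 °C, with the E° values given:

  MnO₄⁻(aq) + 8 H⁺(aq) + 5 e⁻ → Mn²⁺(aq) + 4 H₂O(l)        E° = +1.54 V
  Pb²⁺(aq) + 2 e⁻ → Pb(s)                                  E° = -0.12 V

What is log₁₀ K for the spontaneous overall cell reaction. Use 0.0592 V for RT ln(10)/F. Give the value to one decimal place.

Cathode: MnO₄⁻/Mn²⁺; anode: Pb²⁺/Pb. E°cell = +1.66 V, n = 10.
log K = nE°cell / 0.0592 = (10)(+1.66) / 0.0592 = 280.4.

280.4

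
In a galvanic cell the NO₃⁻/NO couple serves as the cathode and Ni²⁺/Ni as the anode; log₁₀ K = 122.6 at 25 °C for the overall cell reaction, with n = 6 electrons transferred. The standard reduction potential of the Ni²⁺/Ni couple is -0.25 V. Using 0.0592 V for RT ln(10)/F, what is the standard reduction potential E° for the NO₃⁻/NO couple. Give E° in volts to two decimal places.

E°cell = (0.0592/n)·log K = (0.0592/6)(122.6) = +1.210 V.
Since NO₃⁻/NO is the cathode and Ni²⁺/Ni the anode, E°cell = E°(NO₃⁻/NO) − E°(Ni²⁺/Ni).
So E°(NO₃⁻/NO) = E°cell + E°(Ni²⁺/Ni) = +1.210 + (-0.25) = +0.96 V.

+0.96 V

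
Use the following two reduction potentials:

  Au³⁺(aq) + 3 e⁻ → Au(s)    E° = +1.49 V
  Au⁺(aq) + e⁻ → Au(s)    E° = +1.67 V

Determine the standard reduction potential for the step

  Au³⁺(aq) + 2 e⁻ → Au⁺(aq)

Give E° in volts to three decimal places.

+1.400 V

Sequential free energies add, so n₃E°₃ = n₁E°₁ + n₂E°₂.
With n₃ = 3, and the known step contributing 1×(+1.67) V, the unknown satisfies 2·E° = 3×(+1.49) − 1×(+1.67) = +2.800.
E° = +2.800 / 2 = +1.400 V.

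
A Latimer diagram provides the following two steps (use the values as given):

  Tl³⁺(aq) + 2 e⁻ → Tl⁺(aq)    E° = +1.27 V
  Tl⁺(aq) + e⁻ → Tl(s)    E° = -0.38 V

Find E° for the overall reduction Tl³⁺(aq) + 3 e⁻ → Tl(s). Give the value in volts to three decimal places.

Since ΔG° = −nFE° is additive over sequential reductions, n₃E°₃ = n₁E°₁ + n₂E°₂.
E°₃ = (2×+1.27 + 1×-0.38) / 3 = (+2.160) / 3 = +0.720 V.

+0.720 V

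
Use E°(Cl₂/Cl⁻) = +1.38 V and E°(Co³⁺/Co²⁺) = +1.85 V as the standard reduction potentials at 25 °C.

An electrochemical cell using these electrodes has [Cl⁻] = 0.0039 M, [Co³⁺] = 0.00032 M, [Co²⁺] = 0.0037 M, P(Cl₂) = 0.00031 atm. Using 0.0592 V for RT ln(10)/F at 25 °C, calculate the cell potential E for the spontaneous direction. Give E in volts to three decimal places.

Co³⁺/Co²⁺ is the cathode (higher E°), Cl₂/Cl⁻ the anode: E°cell = +1.85 − (+1.38) = +0.47 V, n = 2.
Overall: 2 Co³⁺(aq) + 2 Cl⁻(aq) → 2 Co²⁺(aq) + Cl₂(g)
Q = [Co²⁺]^2·P(Cl₂) / ([Co³⁺]^2·[Cl⁻]^2); log Q = 3.435.
E = E° − (0.0592/n) log Q = +0.47 − (0.0592/2)(3.435) = +0.368 V.

+0.368 V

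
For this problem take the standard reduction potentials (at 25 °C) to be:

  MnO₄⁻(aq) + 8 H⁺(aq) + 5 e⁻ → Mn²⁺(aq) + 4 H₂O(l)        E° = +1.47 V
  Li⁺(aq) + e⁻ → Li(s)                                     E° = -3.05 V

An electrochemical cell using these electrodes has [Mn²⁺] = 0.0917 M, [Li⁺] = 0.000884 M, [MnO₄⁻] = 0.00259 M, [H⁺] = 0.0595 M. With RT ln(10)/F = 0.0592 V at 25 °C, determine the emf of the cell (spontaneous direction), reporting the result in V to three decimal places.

MnO₄⁻/Mn²⁺ is the cathode (higher E°), Li⁺/Li the anode: E°cell = +1.47 − (-3.05) = +4.52 V, n = 5.
Overall: MnO₄⁻(aq) + 8 H⁺(aq) + 5 Li(s) → Mn²⁺(aq) + 4 H₂O(l) + 5 Li⁺(aq)
Q = [Mn²⁺]·[Li⁺]^5 / ([MnO₄⁻]·[H⁺]^8); log Q = -3.915.
E = E° − (0.0592/n) log Q = +4.52 − (0.0592/5)(-3.915) = +4.566 V.

+4.566 V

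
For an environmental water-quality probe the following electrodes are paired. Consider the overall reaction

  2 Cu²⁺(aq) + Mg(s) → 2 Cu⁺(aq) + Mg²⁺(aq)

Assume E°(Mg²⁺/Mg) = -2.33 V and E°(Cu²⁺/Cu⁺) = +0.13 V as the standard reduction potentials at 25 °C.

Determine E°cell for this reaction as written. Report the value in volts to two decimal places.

The Cu²⁺/Cu⁺ couple has the higher reduction potential, so it is the cathode; Mg²⁺/Mg is oxidised at the anode.
E°cell = E°(cathode) − E°(anode) = (+0.13) − (-2.33) = +2.46 V.
Since E°cell > 0, the reaction is spontaneous under standard conditions.

+2.46 V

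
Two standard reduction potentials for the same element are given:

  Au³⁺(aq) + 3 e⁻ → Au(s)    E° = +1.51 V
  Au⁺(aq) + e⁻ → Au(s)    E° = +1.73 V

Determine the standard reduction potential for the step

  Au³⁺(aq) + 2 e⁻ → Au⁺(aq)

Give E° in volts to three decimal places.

+1.400 V

Sequential free energies add, so n₃E°₃ = n₁E°₁ + n₂E°₂.
With n₃ = 3, and the known step contributing 1×(+1.73) V, the unknown satisfies 2·E° = 3×(+1.51) − 1×(+1.73) = +2.800.
E° = +2.800 / 2 = +1.400 V.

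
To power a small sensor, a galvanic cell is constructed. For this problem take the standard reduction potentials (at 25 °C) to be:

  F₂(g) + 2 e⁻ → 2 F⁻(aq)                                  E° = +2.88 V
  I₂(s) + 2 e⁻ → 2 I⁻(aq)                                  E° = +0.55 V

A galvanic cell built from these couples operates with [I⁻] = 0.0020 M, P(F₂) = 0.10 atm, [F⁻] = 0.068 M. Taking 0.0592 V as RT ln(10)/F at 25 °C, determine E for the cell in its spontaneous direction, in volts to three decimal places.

+2.210 V

F₂/F⁻ is the cathode (higher E°), I₂/I⁻ the anode: E°cell = +2.88 − (+0.55) = +2.33 V, n = 2.
Overall: F₂(g) + 2 I⁻(aq) → 2 F⁻(aq) + I₂(s)
Q = [F⁻]^2 / (P(F₂)·[I⁻]^2); log Q = 4.063.
E = E° − (0.0592/n) log Q = +2.33 − (0.0592/2)(4.063) = +2.210 V.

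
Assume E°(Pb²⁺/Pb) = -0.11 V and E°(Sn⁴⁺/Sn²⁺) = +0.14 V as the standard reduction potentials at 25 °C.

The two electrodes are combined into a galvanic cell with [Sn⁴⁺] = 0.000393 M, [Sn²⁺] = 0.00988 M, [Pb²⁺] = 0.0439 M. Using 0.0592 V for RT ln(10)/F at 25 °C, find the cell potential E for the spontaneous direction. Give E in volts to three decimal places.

+0.249 V

Sn⁴⁺/Sn²⁺ is the cathode (higher E°), Pb²⁺/Pb the anode: E°cell = +0.14 − (-0.11) = +0.25 V, n = 2.
Overall: Sn⁴⁺(aq) + Pb(s) → Sn²⁺(aq) + Pb²⁺(aq)
Q = [Sn²⁺]·[Pb²⁺] / ([Sn⁴⁺]); log Q = 0.043.
E = E° − (0.0592/n) log Q = +0.25 − (0.0592/2)(0.043) = +0.249 V.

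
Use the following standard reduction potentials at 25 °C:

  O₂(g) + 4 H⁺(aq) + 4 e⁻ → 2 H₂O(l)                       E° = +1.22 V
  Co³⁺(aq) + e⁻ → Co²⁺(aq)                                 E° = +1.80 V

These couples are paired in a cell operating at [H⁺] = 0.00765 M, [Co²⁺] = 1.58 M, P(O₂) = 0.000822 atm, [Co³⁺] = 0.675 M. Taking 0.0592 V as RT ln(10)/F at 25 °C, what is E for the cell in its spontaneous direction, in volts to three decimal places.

+0.729 V

Co³⁺/Co²⁺ is the cathode (higher E°), O₂/H₂O the anode: E°cell = +1.80 − (+1.22) = +0.58 V, n = 4.
Overall: 4 Co³⁺(aq) + 2 H₂O(l) → 4 Co²⁺(aq) + O₂(g) + 4 H⁺(aq)
Q = [Co²⁺]^4·P(O₂)·[H⁺]^4 / ([Co³⁺]^4); log Q = -10.073.
E = E° − (0.0592/n) log Q = +0.58 − (0.0592/4)(-10.073) = +0.729 V.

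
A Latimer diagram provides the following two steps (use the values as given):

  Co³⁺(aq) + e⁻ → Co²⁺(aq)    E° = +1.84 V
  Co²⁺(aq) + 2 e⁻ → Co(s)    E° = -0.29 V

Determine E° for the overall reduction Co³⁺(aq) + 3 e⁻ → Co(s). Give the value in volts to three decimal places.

+0.420 V

Standard free energies of sequential steps add: ΔG°₃ = ΔG°₁ + ΔG°₂, so n₃E°₃ = n₁E°₁ + n₂E°₂.
E°₃ = (1×+1.84 + 2×-0.29) / 3 = (+1.260) / 3 = +0.420 V.
Simply averaging or adding the two E° values would be wrong; the electron-weighted sum is required.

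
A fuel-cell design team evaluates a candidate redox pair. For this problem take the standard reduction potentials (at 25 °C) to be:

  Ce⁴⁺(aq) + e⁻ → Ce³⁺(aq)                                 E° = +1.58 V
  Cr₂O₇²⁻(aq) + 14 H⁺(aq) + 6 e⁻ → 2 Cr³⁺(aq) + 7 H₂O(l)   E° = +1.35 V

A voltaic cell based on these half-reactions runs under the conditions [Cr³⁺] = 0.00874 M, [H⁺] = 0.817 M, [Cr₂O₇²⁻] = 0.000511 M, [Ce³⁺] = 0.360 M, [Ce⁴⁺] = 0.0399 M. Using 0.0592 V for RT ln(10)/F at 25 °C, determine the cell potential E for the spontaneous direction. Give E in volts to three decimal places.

Ce⁴⁺/Ce³⁺ is the cathode (higher E°), Cr₂O₇²⁻/Cr³⁺ the anode: E°cell = +1.58 − (+1.35) = +0.23 V, n = 6.
Overall: 6 Ce⁴⁺(aq) + 2 Cr³⁺(aq) + 7 H₂O(l) → 6 Ce³⁺(aq) + Cr₂O₇²⁻(aq) + 14 H⁺(aq)
Q = [Ce³⁺]^6·[Cr₂O₇²⁻]·[H⁺]^14 / ([Ce⁴⁺]^6·[Cr³⁺]^2); log Q = 5.328.
E = E° − (0.0592/n) log Q = +0.23 − (0.0592/6)(5.328) = +0.177 V.

+0.177 V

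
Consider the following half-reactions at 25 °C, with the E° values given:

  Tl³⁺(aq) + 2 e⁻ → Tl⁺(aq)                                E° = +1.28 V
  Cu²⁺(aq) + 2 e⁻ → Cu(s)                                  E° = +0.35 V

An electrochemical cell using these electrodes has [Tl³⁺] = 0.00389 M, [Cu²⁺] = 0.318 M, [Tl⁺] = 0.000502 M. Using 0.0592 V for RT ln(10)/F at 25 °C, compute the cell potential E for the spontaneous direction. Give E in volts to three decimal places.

Tl³⁺/Tl⁺ is the cathode (higher E°), Cu²⁺/Cu the anode: E°cell = +1.28 − (+0.35) = +0.93 V, n = 2.
Overall: Tl³⁺(aq) + Cu(s) → Tl⁺(aq) + Cu²⁺(aq)
Q = [Tl⁺]·[Cu²⁺] / ([Tl³⁺]); log Q = -1.387.
E = E° − (0.0592/n) log Q = +0.93 − (0.0592/2)(-1.387) = +0.971 V.

+0.971 V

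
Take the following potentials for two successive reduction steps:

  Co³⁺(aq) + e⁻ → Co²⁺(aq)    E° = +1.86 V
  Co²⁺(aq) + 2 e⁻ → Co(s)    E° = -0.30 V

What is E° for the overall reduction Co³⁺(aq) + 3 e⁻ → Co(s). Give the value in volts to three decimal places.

+0.420 V

Since ΔG° = −nFE° is additive over sequential reductions, n₃E°₃ = n₁E°₁ + n₂E°₂.
E°₃ = (1×+1.86 + 2×-0.30) / 3 = (+1.260) / 3 = +0.420 V.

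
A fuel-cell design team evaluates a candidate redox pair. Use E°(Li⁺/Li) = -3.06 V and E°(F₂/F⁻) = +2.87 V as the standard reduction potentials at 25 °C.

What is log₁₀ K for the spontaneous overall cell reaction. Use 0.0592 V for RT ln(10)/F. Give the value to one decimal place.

200.3

Cathode: F₂/F⁻; anode: Li⁺/Li. E°cell = +5.93 V, n = 2.
log K = nE°cell / 0.0592 = (2)(+5.93) / 0.0592 = 200.3.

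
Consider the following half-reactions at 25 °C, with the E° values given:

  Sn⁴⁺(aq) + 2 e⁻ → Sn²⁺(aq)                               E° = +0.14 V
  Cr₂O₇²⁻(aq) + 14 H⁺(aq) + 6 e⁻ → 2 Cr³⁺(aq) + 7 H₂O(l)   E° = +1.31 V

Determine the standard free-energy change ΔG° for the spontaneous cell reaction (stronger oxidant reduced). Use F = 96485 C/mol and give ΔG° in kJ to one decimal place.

-677.3 kJ

Cr₂O₇²⁻/Cr³⁺ (E° = +1.31 V) is the cathode; Sn⁴⁺/Sn²⁺ (E° = +0.14 V) is the anode, so E°cell = +1.17 V.
Balancing electrons gives n = 6 (lcm of 6 and 2).
ΔG° = −nFE° = −(6)(96485)(+1.17) = -677,325 J = -677.3 kJ.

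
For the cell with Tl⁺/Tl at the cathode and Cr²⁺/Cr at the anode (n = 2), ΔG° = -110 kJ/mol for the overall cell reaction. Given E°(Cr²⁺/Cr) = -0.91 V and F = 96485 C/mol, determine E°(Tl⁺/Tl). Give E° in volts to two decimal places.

E°cell = −ΔG°/(nF) = −(-110×10³)/((2)(96485)) = +0.570 V.
Since Tl⁺/Tl is the cathode and Cr²⁺/Cr the anode, E°cell = E°(Tl⁺/Tl) − E°(Cr²⁺/Cr).
So E°(Tl⁺/Tl) = E°cell + E°(Cr²⁺/Cr) = +0.570 + (-0.91) = -0.34 V.

-0.34 V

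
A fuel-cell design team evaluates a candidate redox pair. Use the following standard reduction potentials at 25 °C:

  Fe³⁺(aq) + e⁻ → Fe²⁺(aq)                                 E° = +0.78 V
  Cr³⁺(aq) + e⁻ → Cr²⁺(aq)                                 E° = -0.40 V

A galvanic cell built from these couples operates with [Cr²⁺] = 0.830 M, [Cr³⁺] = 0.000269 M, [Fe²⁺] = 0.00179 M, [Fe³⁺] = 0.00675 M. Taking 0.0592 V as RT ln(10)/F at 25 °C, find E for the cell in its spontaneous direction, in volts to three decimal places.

+1.421 V

Fe³⁺/Fe²⁺ is the cathode (higher E°), Cr³⁺/Cr²⁺ the anode: E°cell = +0.78 − (-0.40) = +1.18 V, n = 1.
Overall: Fe³⁺(aq) + Cr²⁺(aq) → Fe²⁺(aq) + Cr³⁺(aq)
Q = [Fe²⁺]·[Cr³⁺] / ([Fe³⁺]·[Cr²⁺]); log Q = -4.066.
E = E° − (0.0592/n) log Q = +1.18 − (0.0592/1)(-4.066) = +1.421 V.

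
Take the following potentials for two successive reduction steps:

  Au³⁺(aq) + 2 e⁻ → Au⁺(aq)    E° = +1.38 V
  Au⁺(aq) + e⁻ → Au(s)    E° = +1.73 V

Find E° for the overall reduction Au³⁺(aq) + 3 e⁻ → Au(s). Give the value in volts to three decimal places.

Adding the free-energy changes (−nFE°) of the two steps gives −n₃FE°₃ = −n₁FE°₁ − n₂FE°₂.
E°₃ = (2×+1.38 + 1×+1.73) / 3 = (+4.490) / 3 = +1.497 V.

+1.497 V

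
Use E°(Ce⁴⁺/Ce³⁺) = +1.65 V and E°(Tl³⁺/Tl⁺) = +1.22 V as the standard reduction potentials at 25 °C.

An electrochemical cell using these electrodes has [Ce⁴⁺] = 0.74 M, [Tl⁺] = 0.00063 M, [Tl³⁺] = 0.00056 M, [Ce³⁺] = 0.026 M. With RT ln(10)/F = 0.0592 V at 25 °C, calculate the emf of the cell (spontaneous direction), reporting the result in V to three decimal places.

+0.518 V

Ce⁴⁺/Ce³⁺ is the cathode (higher E°), Tl³⁺/Tl⁺ the anode: E°cell = +1.65 − (+1.22) = +0.43 V, n = 2.
Overall: 2 Ce⁴⁺(aq) + Tl⁺(aq) → 2 Ce³⁺(aq) + Tl³⁺(aq)
Q = [Ce³⁺]^2·[Tl³⁺] / ([Ce⁴⁺]^2·[Tl⁺]); log Q = -2.960.
E = E° − (0.0592/n) log Q = +0.43 − (0.0592/2)(-2.960) = +0.518 V.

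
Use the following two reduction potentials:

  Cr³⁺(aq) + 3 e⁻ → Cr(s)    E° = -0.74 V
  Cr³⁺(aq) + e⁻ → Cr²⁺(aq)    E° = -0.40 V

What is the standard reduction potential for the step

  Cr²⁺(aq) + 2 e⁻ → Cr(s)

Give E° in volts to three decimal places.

Sequential free energies add, so n₃E°₃ = n₁E°₁ + n₂E°₂.
With n₃ = 3, and the known step contributing 1×(-0.40) V, the unknown satisfies 2·E° = 3×(-0.74) − 1×(-0.40) = -1.820.
E° = -1.820 / 2 = -0.910 V.

-0.910 V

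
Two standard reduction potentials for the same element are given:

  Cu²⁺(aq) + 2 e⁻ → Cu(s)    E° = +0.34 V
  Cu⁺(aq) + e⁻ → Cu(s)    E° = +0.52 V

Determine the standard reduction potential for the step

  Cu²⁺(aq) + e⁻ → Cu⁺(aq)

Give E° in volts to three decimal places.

+0.160 V

Sequential free energies add, so n₃E°₃ = n₁E°₁ + n₂E°₂.
With n₃ = 2, and the known step contributing 1×(+0.52) V, the unknown satisfies 1·E° = 2×(+0.34) − 1×(+0.52) = +0.160.
E° = +0.160 / 1 = +0.160 V.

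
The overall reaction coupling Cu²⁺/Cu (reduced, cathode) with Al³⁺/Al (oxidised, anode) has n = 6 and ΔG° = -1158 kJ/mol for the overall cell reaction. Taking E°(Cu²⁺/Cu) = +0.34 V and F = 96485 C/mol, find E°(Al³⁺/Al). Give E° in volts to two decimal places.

-1.66 V

E°cell = −ΔG°/(nF) = −(-1158×10³)/((6)(96485)) = +2.000 V.
Since Cu²⁺/Cu is the cathode and Al³⁺/Al the anode, E°cell = E°(Cu²⁺/Cu) − E°(Al³⁺/Al).
So E°(Al³⁺/Al) = E°(Cu²⁺/Cu) − E°cell = (+0.34) − (+2.000) = -1.66 V.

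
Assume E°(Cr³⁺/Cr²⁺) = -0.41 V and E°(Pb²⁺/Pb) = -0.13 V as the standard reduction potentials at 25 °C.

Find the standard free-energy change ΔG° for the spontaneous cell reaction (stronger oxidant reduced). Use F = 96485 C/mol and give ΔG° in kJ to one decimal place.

Pb²⁺/Pb (E° = -0.13 V) is the cathode; Cr³⁺/Cr²⁺ (E° = -0.41 V) is the anode, so E°cell = +0.28 V.
Balancing electrons gives n = 2 (lcm of 2 and 1).
ΔG° = −nFE° = −(2)(96485)(+0.28) = -54,032 J = -54.0 kJ.

-54.0 kJ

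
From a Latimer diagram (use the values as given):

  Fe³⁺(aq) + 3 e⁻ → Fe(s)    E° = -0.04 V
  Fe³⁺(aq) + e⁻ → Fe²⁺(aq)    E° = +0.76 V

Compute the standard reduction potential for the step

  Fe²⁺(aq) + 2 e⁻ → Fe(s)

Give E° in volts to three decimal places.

Sequential free energies add, so n₃E°₃ = n₁E°₁ + n₂E°₂.
With n₃ = 3, and the known step contributing 1×(+0.76) V, the unknown satisfies 2·E° = 3×(-0.04) − 1×(+0.76) = -0.880.
E° = -0.880 / 2 = -0.440 V.

-0.440 V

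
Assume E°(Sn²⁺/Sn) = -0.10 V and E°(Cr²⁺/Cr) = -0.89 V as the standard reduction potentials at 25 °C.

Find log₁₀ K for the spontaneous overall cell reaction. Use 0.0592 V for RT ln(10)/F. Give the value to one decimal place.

Cathode: Sn²⁺/Sn; anode: Cr²⁺/Cr. E°cell = +0.79 V, n = 2.
log K = nE°cell / 0.0592 = (2)(+0.79) / 0.0592 = 26.7.

26.7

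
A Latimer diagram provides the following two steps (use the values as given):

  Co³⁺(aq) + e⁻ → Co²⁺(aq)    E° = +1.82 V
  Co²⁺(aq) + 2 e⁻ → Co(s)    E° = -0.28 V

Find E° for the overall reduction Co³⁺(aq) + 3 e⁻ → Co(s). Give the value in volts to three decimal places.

Standard free energies of sequential steps add: ΔG°₃ = ΔG°₁ + ΔG°₂, so n₃E°₃ = n₁E°₁ + n₂E°₂.
E°₃ = (1×+1.82 + 2×-0.28) / 3 = (+1.260) / 3 = +0.420 V.
Simply averaging or adding the two E° values would be wrong; the electron-weighted sum is required.

+0.420 V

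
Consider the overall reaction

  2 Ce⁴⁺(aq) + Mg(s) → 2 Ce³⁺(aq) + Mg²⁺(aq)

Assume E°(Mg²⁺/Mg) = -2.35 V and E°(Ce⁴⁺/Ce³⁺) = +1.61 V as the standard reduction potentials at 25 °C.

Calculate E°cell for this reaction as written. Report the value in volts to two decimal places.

+3.96 V

The Ce⁴⁺/Ce³⁺ couple has the higher reduction potential, so it is the cathode; Mg²⁺/Mg is oxidised at the anode.
E°cell = E°(cathode) − E°(anode) = (+1.61) − (-2.35) = +3.96 V.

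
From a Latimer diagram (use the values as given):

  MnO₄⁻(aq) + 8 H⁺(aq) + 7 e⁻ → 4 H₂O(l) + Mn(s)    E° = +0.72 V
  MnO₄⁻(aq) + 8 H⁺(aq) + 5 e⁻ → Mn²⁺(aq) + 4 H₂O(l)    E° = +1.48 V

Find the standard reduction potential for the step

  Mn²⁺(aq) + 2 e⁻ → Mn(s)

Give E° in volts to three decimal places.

-1.180 V

Sequential free energies add, so n₃E°₃ = n₁E°₁ + n₂E°₂.
With n₃ = 7, and the known step contributing 5×(+1.48) V, the unknown satisfies 2·E° = 7×(+0.72) − 5×(+1.48) = -2.360.
E° = -2.360 / 2 = -1.180 V.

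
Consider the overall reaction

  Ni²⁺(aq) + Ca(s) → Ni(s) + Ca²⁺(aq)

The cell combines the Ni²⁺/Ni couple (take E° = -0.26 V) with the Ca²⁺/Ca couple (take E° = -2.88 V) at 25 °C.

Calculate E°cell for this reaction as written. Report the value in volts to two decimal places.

The Ni²⁺/Ni couple has the higher reduction potential, so it is the cathode; Ca²⁺/Ca is oxidised at the anode.
E°cell = E°(cathode) − E°(anode) = (-0.26) − (-2.88) = +2.62 V.

+2.62 V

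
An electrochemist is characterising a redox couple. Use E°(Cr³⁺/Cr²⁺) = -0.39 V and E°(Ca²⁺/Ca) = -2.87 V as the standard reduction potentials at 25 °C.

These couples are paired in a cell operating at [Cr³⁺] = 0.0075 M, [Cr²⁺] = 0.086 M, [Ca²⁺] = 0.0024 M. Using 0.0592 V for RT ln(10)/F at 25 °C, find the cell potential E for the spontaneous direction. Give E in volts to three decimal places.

Cr³⁺/Cr²⁺ is the cathode (higher E°), Ca²⁺/Ca the anode: E°cell = -0.39 − (-2.87) = +2.48 V, n = 2.
Overall: 2 Cr³⁺(aq) + Ca(s) → 2 Cr²⁺(aq) + Ca²⁺(aq)
Q = [Cr²⁺]^2·[Ca²⁺] / ([Cr³⁺]^2); log Q = -0.501.
E = E° − (0.0592/n) log Q = +2.48 − (0.0592/2)(-0.501) = +2.495 V.

+2.495 V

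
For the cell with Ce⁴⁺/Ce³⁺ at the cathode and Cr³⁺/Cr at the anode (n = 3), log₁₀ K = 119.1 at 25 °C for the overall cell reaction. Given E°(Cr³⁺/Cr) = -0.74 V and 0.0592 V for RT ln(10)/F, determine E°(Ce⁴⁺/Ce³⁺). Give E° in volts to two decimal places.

+1.61 V

E°cell = (0.0592/n)·log K = (0.0592/3)(119.1) = +2.350 V.
Since Ce⁴⁺/Ce³⁺ is the cathode and Cr³⁺/Cr the anode, E°cell = E°(Ce⁴⁺/Ce³⁺) − E°(Cr³⁺/Cr).
So E°(Ce⁴⁺/Ce³⁺) = E°cell + E°(Cr³⁺/Cr) = +2.350 + (-0.74) = +1.61 V.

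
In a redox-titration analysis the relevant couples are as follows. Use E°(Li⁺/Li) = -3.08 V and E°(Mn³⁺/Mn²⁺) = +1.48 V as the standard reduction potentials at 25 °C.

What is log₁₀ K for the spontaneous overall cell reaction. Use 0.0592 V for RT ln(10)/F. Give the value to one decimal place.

Cathode: Mn³⁺/Mn²⁺; anode: Li⁺/Li. E°cell = +4.56 V, n = 1.
log K = nE°cell / 0.0592 = (1)(+4.56) / 0.0592 = 77.0.

77.0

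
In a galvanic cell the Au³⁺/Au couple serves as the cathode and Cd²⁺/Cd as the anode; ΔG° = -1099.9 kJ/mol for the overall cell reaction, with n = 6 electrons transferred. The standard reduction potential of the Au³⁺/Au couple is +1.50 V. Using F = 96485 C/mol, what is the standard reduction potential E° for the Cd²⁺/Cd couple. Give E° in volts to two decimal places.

E°cell = −ΔG°/(nF) = −(-1099.9×10³)/((6)(96485)) = +1.900 V.
Since Au³⁺/Au is the cathode and Cd²⁺/Cd the anode, E°cell = E°(Au³⁺/Au) − E°(Cd²⁺/Cd).
So E°(Cd²⁺/Cd) = E°(Au³⁺/Au) − E°cell = (+1.50) − (+1.900) = -0.40 V.

-0.40 V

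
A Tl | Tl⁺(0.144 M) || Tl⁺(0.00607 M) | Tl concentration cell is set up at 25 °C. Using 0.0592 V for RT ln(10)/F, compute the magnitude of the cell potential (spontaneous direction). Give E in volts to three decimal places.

For a concentration cell E°cell = 0. The 0.144 M side is the cathode (reduction is favoured where [Tl⁺] is higher).
With n = 1, E = −(0.0592/1) log([Tl⁺]ₐₙ/[Tl⁺]꜀ₐₜ) = −(0.0592/1) log(0.00607/0.144) = −(0.0592/1)(-1.375) = +0.081 V.

+0.081 V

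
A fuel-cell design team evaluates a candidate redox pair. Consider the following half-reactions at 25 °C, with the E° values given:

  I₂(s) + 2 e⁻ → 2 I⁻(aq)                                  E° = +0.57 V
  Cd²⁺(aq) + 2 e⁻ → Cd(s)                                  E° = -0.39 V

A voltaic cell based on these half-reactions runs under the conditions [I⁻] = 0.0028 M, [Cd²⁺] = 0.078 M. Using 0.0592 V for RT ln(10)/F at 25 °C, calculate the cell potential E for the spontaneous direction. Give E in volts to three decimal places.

+1.144 V

I₂/I⁻ is the cathode (higher E°), Cd²⁺/Cd the anode: E°cell = +0.57 − (-0.39) = +0.96 V, n = 2.
Overall: I₂(s) + Cd(s) → 2 I⁻(aq) + Cd²⁺(aq)
Q = [I⁻]^2·[Cd²⁺]; log Q = -6.214.
E = E° − (0.0592/n) log Q = +0.96 − (0.0592/2)(-6.214) = +1.144 V.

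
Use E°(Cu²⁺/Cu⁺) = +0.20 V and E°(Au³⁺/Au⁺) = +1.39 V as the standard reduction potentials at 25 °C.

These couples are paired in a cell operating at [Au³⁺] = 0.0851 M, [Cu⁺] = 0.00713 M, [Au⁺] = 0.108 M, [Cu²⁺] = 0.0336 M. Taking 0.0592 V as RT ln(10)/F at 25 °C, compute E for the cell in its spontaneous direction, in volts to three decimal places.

Au³⁺/Au⁺ is the cathode (higher E°), Cu²⁺/Cu⁺ the anode: E°cell = +1.39 − (+0.20) = +1.19 V, n = 2.
Overall: Au³⁺(aq) + 2 Cu⁺(aq) → Au⁺(aq) + 2 Cu²⁺(aq)
Q = [Au⁺]·[Cu²⁺]^2 / ([Au³⁺]·[Cu⁺]^2); log Q = 1.450.
E = E° − (0.0592/n) log Q = +1.19 − (0.0592/2)(1.450) = +1.147 V.

+1.147 V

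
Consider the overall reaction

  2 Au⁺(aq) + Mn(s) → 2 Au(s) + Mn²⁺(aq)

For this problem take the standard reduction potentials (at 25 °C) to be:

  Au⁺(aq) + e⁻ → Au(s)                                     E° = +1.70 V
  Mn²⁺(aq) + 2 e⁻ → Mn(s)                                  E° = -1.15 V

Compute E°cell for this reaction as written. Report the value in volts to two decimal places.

+2.85 V

The Au⁺/Au couple has the higher reduction potential, so it is the cathode; Mn²⁺/Mn is oxidised at the anode.
E°cell = E°(cathode) − E°(anode) = (+1.70) − (-1.15) = +2.85 V.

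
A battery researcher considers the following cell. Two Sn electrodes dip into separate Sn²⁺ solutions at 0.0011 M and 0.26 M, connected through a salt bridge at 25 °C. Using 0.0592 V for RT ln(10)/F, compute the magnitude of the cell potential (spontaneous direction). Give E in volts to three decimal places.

For a concentration cell E°cell = 0. The 0.26 M side is the cathode (reduction is favoured where [Sn²⁺] is higher).
With n = 2, E = −(0.0592/2) log([Sn²⁺]ₐₙ/[Sn²⁺]꜀ₐₜ) = −(0.0592/2) log(0.0011/0.26) = −(0.0592/2)(-2.374) = +0.070 V.

+0.070 V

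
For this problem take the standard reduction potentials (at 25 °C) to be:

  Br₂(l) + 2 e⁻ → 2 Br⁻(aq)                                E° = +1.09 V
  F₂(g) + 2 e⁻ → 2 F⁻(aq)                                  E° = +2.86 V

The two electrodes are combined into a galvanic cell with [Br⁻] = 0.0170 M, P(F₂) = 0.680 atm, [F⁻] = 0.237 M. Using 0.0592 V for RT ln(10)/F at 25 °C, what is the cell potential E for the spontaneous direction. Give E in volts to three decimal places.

+1.697 V

F₂/F⁻ is the cathode (higher E°), Br₂/Br⁻ the anode: E°cell = +2.86 − (+1.09) = +1.77 V, n = 2.
Overall: F₂(g) + 2 Br⁻(aq) → 2 F⁻(aq) + Br₂(l)
Q = [F⁻]^2 / (P(F₂)·[Br⁻]^2); log Q = 2.456.
E = E° − (0.0592/n) log Q = +1.77 − (0.0592/2)(2.456) = +1.697 V.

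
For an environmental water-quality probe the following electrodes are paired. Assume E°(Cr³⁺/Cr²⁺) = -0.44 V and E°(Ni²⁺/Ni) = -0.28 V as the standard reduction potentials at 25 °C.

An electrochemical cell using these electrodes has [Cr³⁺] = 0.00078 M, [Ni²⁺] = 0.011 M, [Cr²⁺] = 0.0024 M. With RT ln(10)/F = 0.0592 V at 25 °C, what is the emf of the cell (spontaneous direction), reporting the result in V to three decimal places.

+0.131 V

Ni²⁺/Ni is the cathode (higher E°), Cr³⁺/Cr²⁺ the anode: E°cell = -0.28 − (-0.44) = +0.16 V, n = 2.
Overall: Ni²⁺(aq) + 2 Cr²⁺(aq) → Ni(s) + 2 Cr³⁺(aq)
Q = [Cr³⁺]^2 / ([Ni²⁺]·[Cr²⁺]^2); log Q = 0.982.
E = E° − (0.0592/n) log Q = +0.16 − (0.0592/2)(0.982) = +0.131 V.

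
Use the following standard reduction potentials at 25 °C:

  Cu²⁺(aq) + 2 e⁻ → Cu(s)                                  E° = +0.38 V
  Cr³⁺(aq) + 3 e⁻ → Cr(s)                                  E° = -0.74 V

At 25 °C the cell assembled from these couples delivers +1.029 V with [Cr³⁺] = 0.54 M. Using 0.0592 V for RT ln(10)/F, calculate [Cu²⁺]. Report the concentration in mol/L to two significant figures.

Cu²⁺/Cu is the cathode, Cr³⁺/Cr the anode: E°cell = +1.12 V, n = 6.
Overall reaction: 3 Cu²⁺(aq) + 2 Cr(s) → 3 Cu(s) + 2 Cr³⁺(aq); Q = [Cr³⁺]^2/[Cu²⁺]^3.
From E = E° − (0.0592/n) log Q: log Q = (E° − E)·n/0.0592 = (+1.12 − (+1.029))·6/0.0592 = 9.2230.
So 3·log[Cu²⁺] = 2·log(0.54) − log Q = -0.5352 − (9.2230) = -9.7582; log[Cu²⁺] = -9.7582 / 3 = -3.2527; [Cu²⁺] = 10^(-3.2527) ≈ 0.00056 M.

0.00056 M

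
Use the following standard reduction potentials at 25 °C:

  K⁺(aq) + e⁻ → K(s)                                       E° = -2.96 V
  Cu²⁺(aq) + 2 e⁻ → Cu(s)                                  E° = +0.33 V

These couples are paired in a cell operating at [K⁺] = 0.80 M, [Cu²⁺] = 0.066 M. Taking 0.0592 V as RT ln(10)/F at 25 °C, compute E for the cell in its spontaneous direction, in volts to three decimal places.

+3.261 V

Cu²⁺/Cu is the cathode (higher E°), K⁺/K the anode: E°cell = +0.33 − (-2.96) = +3.29 V, n = 2.
Overall: Cu²⁺(aq) + 2 K(s) → Cu(s) + 2 K⁺(aq)
Q = [K⁺]^2 / ([Cu²⁺]); log Q = 0.987.
E = E° − (0.0592/n) log Q = +3.29 − (0.0592/2)(0.987) = +3.261 V.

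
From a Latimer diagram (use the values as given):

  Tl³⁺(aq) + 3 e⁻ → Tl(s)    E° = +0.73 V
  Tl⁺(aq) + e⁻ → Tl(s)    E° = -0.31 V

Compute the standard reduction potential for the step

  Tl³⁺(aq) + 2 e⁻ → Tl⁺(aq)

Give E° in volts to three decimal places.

+1.250 V

Sequential free energies add, so n₃E°₃ = n₁E°₁ + n₂E°₂.
With n₃ = 3, and the known step contributing 1×(-0.31) V, the unknown satisfies 2·E° = 3×(+0.73) − 1×(-0.31) = +2.500.
E° = +2.500 / 2 = +1.250 V.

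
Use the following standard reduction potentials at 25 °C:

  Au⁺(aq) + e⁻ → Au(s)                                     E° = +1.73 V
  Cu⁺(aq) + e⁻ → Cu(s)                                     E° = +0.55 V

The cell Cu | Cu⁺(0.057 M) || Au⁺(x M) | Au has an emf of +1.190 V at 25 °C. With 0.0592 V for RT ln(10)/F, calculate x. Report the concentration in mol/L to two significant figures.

Au⁺/Au is the cathode, Cu⁺/Cu the anode: E°cell = +1.18 V, n = 1.
Overall reaction: Au⁺(aq) + Cu(s) → Au(s) + Cu⁺(aq); Q = [Cu⁺]^1/[Au⁺]^1.
From E = E° − (0.0592/n) log Q: log Q = (E° − E)·n/0.0592 = (+1.18 − (+1.190))·1/0.0592 = -0.1689.
So 1·log[Au⁺] = 1·log(0.057) − log Q = -1.2441 − (-0.1689) = -1.0752; [Au⁺] = 10^(-1.0752) ≈ 0.084 M.

0.084 M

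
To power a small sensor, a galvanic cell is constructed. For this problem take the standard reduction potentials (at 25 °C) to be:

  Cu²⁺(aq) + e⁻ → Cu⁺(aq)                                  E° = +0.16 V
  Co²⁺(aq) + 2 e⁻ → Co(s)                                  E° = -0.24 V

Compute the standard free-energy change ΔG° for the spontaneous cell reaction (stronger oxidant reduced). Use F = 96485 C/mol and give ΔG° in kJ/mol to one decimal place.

Cu²⁺/Cu⁺ (E° = +0.16 V) is the cathode; Co²⁺/Co (E° = -0.24 V) is the anode, so E°cell = +0.40 V.
Balancing electrons gives n = 2 (lcm of 1 and 2).
ΔG° = −nFE° = −(2)(96485)(+0.40) = -77,188 J = -77.2 kJ/mol.

-77.2 kJ/mol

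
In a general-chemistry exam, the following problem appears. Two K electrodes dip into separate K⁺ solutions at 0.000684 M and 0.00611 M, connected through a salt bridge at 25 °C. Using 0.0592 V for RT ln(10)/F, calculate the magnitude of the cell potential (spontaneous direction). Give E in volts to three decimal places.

+0.056 V

For a concentration cell E°cell = 0. The 0.00611 M side is the cathode (reduction is favoured where [K⁺] is higher).
With n = 1, E = −(0.0592/1) log([K⁺]ₐₙ/[K⁺]꜀ₐₜ) = −(0.0592/1) log(0.000684/0.00611) = −(0.0592/1)(-0.951) = +0.056 V.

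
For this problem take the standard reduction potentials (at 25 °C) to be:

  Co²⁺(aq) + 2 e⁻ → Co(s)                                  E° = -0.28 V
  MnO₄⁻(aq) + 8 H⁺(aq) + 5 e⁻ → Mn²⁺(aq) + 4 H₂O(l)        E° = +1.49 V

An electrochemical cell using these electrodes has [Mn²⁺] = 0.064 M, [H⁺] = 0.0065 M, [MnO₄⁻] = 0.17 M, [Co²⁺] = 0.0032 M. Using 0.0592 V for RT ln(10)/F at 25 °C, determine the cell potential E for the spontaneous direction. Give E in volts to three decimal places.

MnO₄⁻/Mn²⁺ is the cathode (higher E°), Co²⁺/Co the anode: E°cell = +1.49 − (-0.28) = +1.77 V, n = 10.
Overall: 2 MnO₄⁻(aq) + 16 H⁺(aq) + 5 Co(s) → 2 Mn²⁺(aq) + 8 H₂O(l) + 5 Co²⁺(aq)
Q = [Mn²⁺]^2·[Co²⁺]^5 / ([MnO₄⁻]^2·[H⁺]^16); log Q = 21.671.
E = E° − (0.0592/n) log Q = +1.77 − (0.0592/10)(21.671) = +1.642 V.

+1.642 V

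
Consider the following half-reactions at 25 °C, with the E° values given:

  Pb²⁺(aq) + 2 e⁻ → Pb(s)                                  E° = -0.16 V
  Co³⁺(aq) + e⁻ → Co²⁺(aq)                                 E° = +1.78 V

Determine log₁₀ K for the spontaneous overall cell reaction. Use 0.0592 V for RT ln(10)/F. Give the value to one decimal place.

Cathode: Co³⁺/Co²⁺; anode: Pb²⁺/Pb. E°cell = +1.94 V, n = 2.
log K = nE°cell / 0.0592 = (2)(+1.94) / 0.0592 = 65.5.

65.5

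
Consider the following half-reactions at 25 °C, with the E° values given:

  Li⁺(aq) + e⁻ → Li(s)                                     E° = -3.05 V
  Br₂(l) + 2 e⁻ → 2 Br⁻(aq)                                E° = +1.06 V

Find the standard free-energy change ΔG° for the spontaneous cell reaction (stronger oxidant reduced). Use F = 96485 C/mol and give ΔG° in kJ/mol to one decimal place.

-793.1 kJ/mol

Br₂/Br⁻ (E° = +1.06 V) is the cathode; Li⁺/Li (E° = -3.05 V) is the anode, so E°cell = +4.11 V.
Balancing electrons gives n = 2 (lcm of 2 and 1).
ΔG° = −nFE° = −(2)(96485)(+4.11) = -793,107 J = -793.1 kJ/mol.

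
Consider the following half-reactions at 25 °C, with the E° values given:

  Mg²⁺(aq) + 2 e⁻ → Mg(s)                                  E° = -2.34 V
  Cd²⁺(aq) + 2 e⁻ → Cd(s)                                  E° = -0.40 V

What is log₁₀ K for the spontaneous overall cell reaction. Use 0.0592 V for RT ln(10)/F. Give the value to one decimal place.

Cathode: Cd²⁺/Cd; anode: Mg²⁺/Mg. E°cell = +1.94 V, n = 2.
log K = nE°cell / 0.0592 = (2)(+1.94) / 0.0592 = 65.5.

65.5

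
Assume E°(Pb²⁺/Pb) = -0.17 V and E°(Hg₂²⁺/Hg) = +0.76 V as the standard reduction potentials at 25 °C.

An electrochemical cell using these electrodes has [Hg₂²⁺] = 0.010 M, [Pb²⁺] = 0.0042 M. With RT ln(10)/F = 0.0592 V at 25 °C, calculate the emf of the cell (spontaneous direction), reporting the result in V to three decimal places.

Hg₂²⁺/Hg is the cathode (higher E°), Pb²⁺/Pb the anode: E°cell = +0.76 − (-0.17) = +0.93 V, n = 2.
Overall: Hg₂²⁺(aq) + Pb(s) → 2 Hg(l) + Pb²⁺(aq)
Q = [Pb²⁺] / ([Hg₂²⁺]); log Q = -0.377.
E = E° − (0.0592/n) log Q = +0.93 − (0.0592/2)(-0.377) = +0.941 V.

+0.941 V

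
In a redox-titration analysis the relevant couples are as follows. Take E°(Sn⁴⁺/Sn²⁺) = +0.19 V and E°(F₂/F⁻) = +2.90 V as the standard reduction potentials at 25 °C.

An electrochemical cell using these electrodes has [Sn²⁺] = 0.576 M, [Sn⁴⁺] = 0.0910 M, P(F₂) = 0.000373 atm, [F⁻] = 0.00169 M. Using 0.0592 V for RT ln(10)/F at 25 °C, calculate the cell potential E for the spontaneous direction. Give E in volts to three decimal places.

F₂/F⁻ is the cathode (higher E°), Sn⁴⁺/Sn²⁺ the anode: E°cell = +2.90 − (+0.19) = +2.71 V, n = 2.
Overall: F₂(g) + Sn²⁺(aq) → 2 F⁻(aq) + Sn⁴⁺(aq)
Q = [F⁻]^2·[Sn⁴⁺] / (P(F₂)·[Sn²⁺]); log Q = -2.917.
E = E° − (0.0592/n) log Q = +2.71 − (0.0592/2)(-2.917) = +2.796 V.

+2.796 V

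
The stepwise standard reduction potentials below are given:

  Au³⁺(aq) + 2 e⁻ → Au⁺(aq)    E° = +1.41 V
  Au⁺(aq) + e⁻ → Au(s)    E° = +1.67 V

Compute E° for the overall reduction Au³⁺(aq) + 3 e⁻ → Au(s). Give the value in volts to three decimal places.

Adding the free-energy changes (−nFE°) of the two steps gives −n₃FE°₃ = −n₁FE°₁ − n₂FE°₂.
E°₃ = (2×+1.41 + 1×+1.67) / 3 = (+4.490) / 3 = +1.497 V.

+1.497 V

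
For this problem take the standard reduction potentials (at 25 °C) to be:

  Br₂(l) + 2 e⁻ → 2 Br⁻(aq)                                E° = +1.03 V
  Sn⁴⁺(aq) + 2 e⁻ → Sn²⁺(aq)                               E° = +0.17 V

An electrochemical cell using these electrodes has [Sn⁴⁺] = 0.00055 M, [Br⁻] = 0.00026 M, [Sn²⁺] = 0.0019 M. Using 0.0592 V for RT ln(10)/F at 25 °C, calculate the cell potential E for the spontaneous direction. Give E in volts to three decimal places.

Br₂/Br⁻ is the cathode (higher E°), Sn⁴⁺/Sn²⁺ the anode: E°cell = +1.03 − (+0.17) = +0.86 V, n = 2.
Overall: Br₂(l) + Sn²⁺(aq) → 2 Br⁻(aq) + Sn⁴⁺(aq)
Q = [Br⁻]^2·[Sn⁴⁺] / ([Sn²⁺]); log Q = -7.708.
E = E° − (0.0592/n) log Q = +0.86 − (0.0592/2)(-7.708) = +1.088 V.

+1.088 V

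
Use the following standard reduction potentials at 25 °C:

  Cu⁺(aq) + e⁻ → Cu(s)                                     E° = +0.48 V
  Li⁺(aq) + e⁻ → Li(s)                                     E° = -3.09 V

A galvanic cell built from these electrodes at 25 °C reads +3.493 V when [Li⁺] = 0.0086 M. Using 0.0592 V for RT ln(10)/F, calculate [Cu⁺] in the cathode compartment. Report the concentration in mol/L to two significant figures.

Cu⁺/Cu is the cathode, Li⁺/Li the anode: E°cell = +3.57 V, n = 1.
Overall reaction: Cu⁺(aq) + Li(s) → Cu(s) + Li⁺(aq); Q = [Li⁺]^1/[Cu⁺]^1.
From E = E° − (0.0592/n) log Q: log Q = (E° − E)·n/0.0592 = (+3.57 − (+3.493))·1/0.0592 = 1.3007.
So 1·log[Cu⁺] = 1·log(0.0086) − log Q = -2.0655 − (1.3007) = -3.3662; [Cu⁺] = 10^(-3.3662) ≈ 0.00043 M.

0.00043 M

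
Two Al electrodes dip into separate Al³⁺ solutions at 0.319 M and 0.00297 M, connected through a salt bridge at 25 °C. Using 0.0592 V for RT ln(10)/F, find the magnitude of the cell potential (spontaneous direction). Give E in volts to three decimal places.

+0.040 V

For a concentration cell E°cell = 0. The 0.319 M side is the cathode (reduction is favoured where [Al³⁺] is higher).
With n = 3, E = −(0.0592/3) log([Al³⁺]ₐₙ/[Al³⁺]꜀ₐₜ) = −(0.0592/3) log(0.00297/0.319) = −(0.0592/3)(-2.031) = +0.040 V.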